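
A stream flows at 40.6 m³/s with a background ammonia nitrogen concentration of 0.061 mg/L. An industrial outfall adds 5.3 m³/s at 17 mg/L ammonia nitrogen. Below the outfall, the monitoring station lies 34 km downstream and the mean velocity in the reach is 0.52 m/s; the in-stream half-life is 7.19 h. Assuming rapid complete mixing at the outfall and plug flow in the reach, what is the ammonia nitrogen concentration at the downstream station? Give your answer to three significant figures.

Mass balance: C = (40.60·0.06100 + 5.300·17.00) / 45.90 = 92.58/45.90 = 2.017 mg/L.
Travel time t = 34·1000 / 0.52 = 65380 s = 18.16 h.
Half-life 7.19 h → k = ln 2 / 7.19 = 0.09640 h⁻¹ = 2.314 d⁻¹.
Decay over the reach: 2.017·exp(−kt) = 2.017·0.1736 = 0.3502 mg/L.

0.350 mg/L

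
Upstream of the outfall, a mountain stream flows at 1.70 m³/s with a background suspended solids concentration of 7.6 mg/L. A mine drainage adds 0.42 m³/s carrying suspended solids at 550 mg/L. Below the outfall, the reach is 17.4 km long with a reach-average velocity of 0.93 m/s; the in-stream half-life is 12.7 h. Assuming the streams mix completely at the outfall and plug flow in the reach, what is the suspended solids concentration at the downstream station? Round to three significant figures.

86.6 mg/L

Conservation of mass: C = (1.700·7.600 + 0.4200·550.0) / 2.120 = 243.9/2.120 = 115.1 mg/L.
Travel time t = 17.4·1000 / 0.93 = 18710 s = 5.197 h.
Half-life 12.7 h → k = ln 2 / 12.7 = 0.05458 h⁻¹ = 1.310 d⁻¹.
Decay over the reach: 115.1·exp(−kt) = 115.1·0.7530 = 86.64 mg/L.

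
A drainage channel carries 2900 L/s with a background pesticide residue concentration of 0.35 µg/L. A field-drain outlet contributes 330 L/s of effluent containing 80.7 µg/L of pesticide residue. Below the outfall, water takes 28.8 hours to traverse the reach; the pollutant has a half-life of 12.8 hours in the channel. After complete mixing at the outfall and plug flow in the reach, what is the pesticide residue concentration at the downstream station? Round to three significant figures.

Mixed concentration C = ΣQC/ΣQ = (2900·0.3500 + 330.0·80.70) / 3230 = 27650/3230 = 8.559 µg/L.
Half-life 12.8 h → k = ln 2 / 12.8 = 0.05415 h⁻¹ = 1.300 d⁻¹.
First-order decay: C = 8.559·exp(−k·t) = 8.559·0.2102 = 1.799 µg/L.

1.80 µg/L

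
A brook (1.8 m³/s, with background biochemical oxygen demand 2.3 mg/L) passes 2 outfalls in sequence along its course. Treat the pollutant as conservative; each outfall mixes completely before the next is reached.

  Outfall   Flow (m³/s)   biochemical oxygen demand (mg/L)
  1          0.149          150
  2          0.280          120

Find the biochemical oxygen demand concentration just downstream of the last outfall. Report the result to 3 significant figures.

Outfall 1: combined Q = 1.949 m³/s; C = (1.800·2.300 + 0.1490·150.0)/1.949 = 13.59 mg/L.
Outfall 2: combined Q = 2.229 m³/s; C = (1.949·13.59 + 0.2800·120.0)/2.229 = 26.96 mg/L.

27.0 mg/L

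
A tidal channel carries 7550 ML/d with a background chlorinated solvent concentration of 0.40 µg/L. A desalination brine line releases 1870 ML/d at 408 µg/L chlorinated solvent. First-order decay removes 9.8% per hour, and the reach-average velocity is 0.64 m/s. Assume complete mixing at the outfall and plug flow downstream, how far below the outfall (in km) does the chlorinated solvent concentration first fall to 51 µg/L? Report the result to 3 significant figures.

10.4 km

Mass balance: C = (7550·0.4000 + 1870·408.0) / 9420 = 766000/9420 = 81.31 µg/L.
9.8%/h lost → k = −ln(1 − 0.098) = 0.1031 h⁻¹.
Set 81.31·exp(−k·t) = 51 → t = ln(81.31/51)/k = 16280 s = 4.523 h.
Distance = v·t = 0.64·16280 = 10420 m = 10.42 km.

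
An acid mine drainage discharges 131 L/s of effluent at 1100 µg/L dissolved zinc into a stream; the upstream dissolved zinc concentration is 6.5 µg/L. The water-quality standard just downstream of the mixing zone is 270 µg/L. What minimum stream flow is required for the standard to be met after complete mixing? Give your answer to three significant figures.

413 L/s

Set C_mix = 270: (Q·6.500 + 131.0·1100) / (Q + 131.0) = 270
→ Q = 131.0·(1100 − 270)/(270 − 6.500) = 412.6 L/s.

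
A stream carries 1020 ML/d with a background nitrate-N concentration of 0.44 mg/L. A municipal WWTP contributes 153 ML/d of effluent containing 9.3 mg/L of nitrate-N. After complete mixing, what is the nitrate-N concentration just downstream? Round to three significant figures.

Flow-weighted average: C = (1020·0.4400 + 153.0·9.300) / 1173 = 1872/1173 = 1.596 mg/L.

1.60 mg/L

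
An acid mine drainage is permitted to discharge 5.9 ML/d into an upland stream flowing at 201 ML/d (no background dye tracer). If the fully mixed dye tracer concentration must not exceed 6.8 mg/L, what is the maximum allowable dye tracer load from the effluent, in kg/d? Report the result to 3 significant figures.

Mass balance at the limit: 201.0·0 + 5.900·Cₑ = 206.9·6.8 → Cₑ = 238.5 mg/L.
5.900 ML/d = 0.06829 m³/s. Load = 0.06829 m³/s × 238.5 g/m³ × 86 400 s/d = 1407 kg/d.

1410 kg/d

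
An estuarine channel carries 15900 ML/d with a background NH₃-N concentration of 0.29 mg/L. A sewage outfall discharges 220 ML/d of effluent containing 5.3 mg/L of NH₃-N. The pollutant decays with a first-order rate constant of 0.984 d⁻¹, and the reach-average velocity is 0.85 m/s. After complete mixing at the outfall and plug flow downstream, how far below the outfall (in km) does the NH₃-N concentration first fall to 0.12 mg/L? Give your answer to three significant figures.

81.7 km

Mixed concentration C = ΣQC/ΣQ = (15900·0.2900 + 220.0·5.300) / 16120 = 5777/16120 = 0.3584 mg/L.
Set 0.3584·exp(−k·t) = 0.12 → t = ln(0.3584/0.12)/k = 96070 s = 26.69 h.
Distance = v·t = 0.85·96070 = 81660 m = 81.66 km.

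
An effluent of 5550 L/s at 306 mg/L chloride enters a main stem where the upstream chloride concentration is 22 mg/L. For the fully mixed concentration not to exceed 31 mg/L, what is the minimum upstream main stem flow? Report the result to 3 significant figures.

Set C_mix = 31: (Q·22.00 + 5550·306.0) / (Q + 5550) = 31
→ Q = 5550·(306.0 − 31)/(31 − 22.00) = 169600 L/s.

170000 L/s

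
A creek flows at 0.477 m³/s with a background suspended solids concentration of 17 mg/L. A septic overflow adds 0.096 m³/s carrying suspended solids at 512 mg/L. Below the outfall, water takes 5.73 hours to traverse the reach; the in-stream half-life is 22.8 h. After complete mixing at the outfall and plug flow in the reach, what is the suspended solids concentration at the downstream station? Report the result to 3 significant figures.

84.0 mg/L

Mass balance: C = (0.4770·17.00 + 0.09600·512.0) / 0.5730 = 57.26/0.5730 = 99.93 mg/L.
Half-life 22.8 h → k = ln 2 / 22.8 = 0.03040 h⁻¹ = 0.7296 d⁻¹.
Applying C = C₀e^(−kt): 99.93 × 0.8401 = 83.96 mg/L.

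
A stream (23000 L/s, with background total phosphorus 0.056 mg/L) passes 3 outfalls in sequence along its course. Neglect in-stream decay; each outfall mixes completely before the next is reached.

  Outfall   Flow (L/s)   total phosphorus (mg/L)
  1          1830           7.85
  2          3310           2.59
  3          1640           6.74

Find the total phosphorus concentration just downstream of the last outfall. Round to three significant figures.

1.18 mg/L

After outfall 1: Q = 23000 + 1830 = 24830 L/s; C = (23000·0.05600 + 1830·7.850)/24830 = 0.6304 mg/L.
After outfall 2: Q = 24830 + 3310 = 28140 L/s; C = (24830·0.6304 + 3310·2.590)/28140 = 0.8609 mg/L.
After outfall 3: Q = 28140 + 1640 = 29780 L/s; C = (28140·0.8609 + 1640·6.740)/29780 = 1.185 mg/L.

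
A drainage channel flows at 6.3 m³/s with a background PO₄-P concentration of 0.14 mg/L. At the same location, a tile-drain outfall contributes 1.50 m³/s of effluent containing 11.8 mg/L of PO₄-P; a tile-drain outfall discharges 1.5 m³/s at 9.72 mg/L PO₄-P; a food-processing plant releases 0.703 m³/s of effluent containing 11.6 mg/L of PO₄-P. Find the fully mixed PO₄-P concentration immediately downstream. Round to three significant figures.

4.13 mg/L

After mixing, C = (6.300·0.1400 + 1.500·11.80 + 1.500·9.720 + 0.7030·11.60) / 10.00 = 41.32/10.00 = 4.130 mg/L.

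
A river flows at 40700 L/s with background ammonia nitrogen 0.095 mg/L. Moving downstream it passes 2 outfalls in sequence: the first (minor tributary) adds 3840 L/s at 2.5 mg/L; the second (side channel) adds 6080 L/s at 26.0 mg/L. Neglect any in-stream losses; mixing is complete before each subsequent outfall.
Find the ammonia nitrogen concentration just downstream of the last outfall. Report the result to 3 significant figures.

After outfall 1: Q = 40700 + 3840 = 44540 L/s; C = (40700·0.09500 + 3840·2.500)/44540 = 0.3023 mg/L.
After outfall 2: Q = 44540 + 6080 = 50620 L/s; C = (44540·0.3023 + 6080·26.00)/50620 = 3.389 mg/L.

3.39 mg/L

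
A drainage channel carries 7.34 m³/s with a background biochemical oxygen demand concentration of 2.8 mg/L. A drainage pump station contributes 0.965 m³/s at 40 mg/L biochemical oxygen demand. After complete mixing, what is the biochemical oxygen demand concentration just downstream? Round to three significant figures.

Conservation of mass: C = (7.340·2.800 + 0.9650·40.00) / 8.305 = 59.15/8.305 = 7.122 mg/L.

7.12 mg/L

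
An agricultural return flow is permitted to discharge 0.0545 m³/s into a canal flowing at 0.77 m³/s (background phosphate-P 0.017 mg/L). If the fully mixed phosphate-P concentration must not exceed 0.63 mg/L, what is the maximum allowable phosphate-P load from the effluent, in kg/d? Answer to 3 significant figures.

Mass balance at the limit: 0.7700·0.01700 + 0.05450·Cₑ = 0.8245·0.63 → Cₑ = 9.291 mg/L.
Load = 0.05450 m³/s × 9.291 g/m³ × 86 400 s/d = 43.75 kg/d.

43.7 kg/d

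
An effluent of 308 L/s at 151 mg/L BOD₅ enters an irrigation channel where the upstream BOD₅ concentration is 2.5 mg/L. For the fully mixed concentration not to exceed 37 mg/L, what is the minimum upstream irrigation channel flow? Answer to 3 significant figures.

1020 L/s

Set C_mix = 37: (Q·2.500 + 308.0·151.0) / (Q + 308.0) = 37
→ Q = 308.0·(151.0 − 37)/(37 − 2.500) = 1018 L/s.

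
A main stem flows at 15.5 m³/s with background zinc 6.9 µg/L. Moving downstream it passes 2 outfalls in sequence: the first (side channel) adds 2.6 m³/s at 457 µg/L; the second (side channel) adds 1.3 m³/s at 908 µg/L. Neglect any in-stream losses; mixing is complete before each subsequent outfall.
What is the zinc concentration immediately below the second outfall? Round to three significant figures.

128 µg/L

Below outfall 1: Q → 18.10 m³/s, C = (15.50·6.900 + 2.600·457.0)/18.10 = 71.56 µg/L.
Below outfall 2: Q → 19.40 m³/s, C = (18.10·71.56 + 1.300·908.0)/19.40 = 127.6 µg/L.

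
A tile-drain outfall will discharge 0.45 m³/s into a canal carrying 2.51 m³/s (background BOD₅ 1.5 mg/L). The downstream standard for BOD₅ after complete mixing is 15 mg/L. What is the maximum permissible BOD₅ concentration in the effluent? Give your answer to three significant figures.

At the limit, (Qr·Cr + Qe·Cₑ)/(Qr + Qe) = 15:
Cₑ = (2.960·15 − 2.510·1.500) / 0.4500 = 90.30 mg/L.

90.3 mg/L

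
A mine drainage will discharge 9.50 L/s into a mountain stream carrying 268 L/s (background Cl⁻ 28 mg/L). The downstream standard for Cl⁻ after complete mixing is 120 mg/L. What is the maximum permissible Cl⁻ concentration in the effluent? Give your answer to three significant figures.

At the limit, (Qr·Cr + Qe·Cₑ)/(Qr + Qe) = 120:
Cₑ = (277.5·120 − 268.0·28.00) / 9.500 = 2715 mg/L.

2720 mg/L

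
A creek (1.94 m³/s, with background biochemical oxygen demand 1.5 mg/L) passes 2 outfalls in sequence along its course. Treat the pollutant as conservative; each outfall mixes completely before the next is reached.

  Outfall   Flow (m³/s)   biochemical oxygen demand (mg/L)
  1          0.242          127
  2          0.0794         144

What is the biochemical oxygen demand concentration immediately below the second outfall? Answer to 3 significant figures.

19.9 mg/L

Outfall 1: combined Q = 2.182 m³/s; C = (1.940·1.500 + 0.2420·127.0)/2.182 = 15.42 mg/L.
Outfall 2: combined Q = 2.261 m³/s; C = (2.182·15.42 + 0.07940·144.0)/2.261 = 19.93 mg/L.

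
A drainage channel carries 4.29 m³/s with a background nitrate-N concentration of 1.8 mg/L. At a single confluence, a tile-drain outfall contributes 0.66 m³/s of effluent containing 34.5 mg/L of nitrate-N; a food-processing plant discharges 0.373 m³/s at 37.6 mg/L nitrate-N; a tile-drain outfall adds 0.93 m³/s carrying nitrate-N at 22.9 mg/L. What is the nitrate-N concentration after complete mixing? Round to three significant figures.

Conservation of mass: C = (4.290·1.800 + 0.6600·34.50 + 0.3730·37.60 + 0.9300·22.90) / 6.253 = 65.81/6.253 = 10.53 mg/L.

10.5 mg/L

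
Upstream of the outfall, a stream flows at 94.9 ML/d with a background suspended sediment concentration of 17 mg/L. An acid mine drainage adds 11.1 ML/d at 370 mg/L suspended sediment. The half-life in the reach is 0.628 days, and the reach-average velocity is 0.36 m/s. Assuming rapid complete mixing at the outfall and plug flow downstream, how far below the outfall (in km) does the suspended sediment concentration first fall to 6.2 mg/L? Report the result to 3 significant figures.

Conservation of mass: C = (94.90·17.00 + 11.10·370.0) / 106.0 = 5720/106.0 = 53.97 mg/L.
Half-life 0.628 d → k = ln 2 / 0.628 = 1.104 d⁻¹.
Set 53.97·exp(−k·t) = 6.2 → t = ln(53.97/6.2)/k = 169400 s = 47.05 h.
Distance = v·t = 0.36·169400 = 60980 m = 60.98 km.

61.0 km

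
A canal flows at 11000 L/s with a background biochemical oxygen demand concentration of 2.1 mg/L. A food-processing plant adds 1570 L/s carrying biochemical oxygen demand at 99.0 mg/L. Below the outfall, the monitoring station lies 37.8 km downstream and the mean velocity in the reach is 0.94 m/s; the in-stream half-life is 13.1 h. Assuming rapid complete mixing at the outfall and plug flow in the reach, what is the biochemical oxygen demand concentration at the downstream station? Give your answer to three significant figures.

Conservation of mass: C = (11000·2.100 + 1570·99.00) / 12570 = 178500/12570 = 14.20 mg/L.
Travel time t = 37.8·1000 / 0.94 = 40210 s = 11.17 h.
Half-life 13.1 h → k = ln 2 / 13.1 = 0.05291 h⁻¹ = 1.270 d⁻¹.
After decay, C = 14.20 × e^(−kt) = 14.20 × 0.5538 = 7.865 mg/L.

7.86 mg/L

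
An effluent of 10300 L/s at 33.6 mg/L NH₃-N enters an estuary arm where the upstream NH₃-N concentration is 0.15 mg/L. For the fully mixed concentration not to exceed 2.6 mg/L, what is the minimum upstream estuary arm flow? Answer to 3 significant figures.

130000 L/s

Set C_mix = 2.6: (Q·0.1500 + 10300·33.60) / (Q + 10300) = 2.6
→ Q = 10300·(33.60 − 2.6)/(2.6 − 0.1500) = 130300 L/s.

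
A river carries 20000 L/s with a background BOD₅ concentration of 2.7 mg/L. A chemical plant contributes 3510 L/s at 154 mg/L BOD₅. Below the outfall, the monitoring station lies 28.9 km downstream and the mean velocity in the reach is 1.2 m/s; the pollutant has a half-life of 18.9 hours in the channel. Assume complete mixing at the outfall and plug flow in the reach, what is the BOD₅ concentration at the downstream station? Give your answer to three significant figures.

19.8 mg/L

Conservation of mass: C = (20000·2.700 + 3510·154.0) / 23510 = 594500/23510 = 25.29 mg/L.
Travel time t = 28.9·1000 / 1.2 = 24080 s = 6.690 h.
Half-life 18.9 h → k = ln 2 / 18.9 = 0.03667 h⁻¹ = 0.8802 d⁻¹.
Applying C = C₀e^(−kt): 25.29 × 0.7824 = 19.79 mg/L.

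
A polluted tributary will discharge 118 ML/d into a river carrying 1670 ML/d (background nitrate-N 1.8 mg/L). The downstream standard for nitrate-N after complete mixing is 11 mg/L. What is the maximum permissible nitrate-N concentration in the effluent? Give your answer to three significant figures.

At the limit, (Qr·Cr + Qe·Cₑ)/(Qr + Qe) = 11:
Cₑ = (1788·11 − 1670·1.800) / 118.0 = 141.2 mg/L.

141 mg/L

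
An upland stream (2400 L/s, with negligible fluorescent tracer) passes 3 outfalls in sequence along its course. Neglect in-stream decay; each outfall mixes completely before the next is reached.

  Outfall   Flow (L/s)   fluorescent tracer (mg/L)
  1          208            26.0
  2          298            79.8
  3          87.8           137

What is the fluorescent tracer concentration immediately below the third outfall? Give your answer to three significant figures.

13.8 mg/L

Outfall 1: combined Q = 2608 L/s; C = (2400·0 + 208.0·26.00)/2608 = 2.074 mg/L.
Outfall 2: combined Q = 2906 L/s; C = (2608·2.074 + 298.0·79.80)/2906 = 10.04 mg/L.
Outfall 3: combined Q = 2994 L/s; C = (2906·10.04 + 87.80·137.0)/2994 = 13.77 mg/L.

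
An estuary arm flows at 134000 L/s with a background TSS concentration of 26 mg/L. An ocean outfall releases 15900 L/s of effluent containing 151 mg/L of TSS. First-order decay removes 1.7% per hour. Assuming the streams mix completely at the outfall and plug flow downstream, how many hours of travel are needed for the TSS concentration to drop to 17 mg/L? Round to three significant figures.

After mixing, C = (134000·26.00 + 15900·151.0) / 149900 = 5885000/149900 = 39.26 mg/L.
1.7%/h lost → k = −ln(1 − 0.017) = 0.01715 h⁻¹.
39.26·exp(−k·t) = 17 → t = ln(39.26/17)/k = 175700 s = 48.81 h.

48.8 h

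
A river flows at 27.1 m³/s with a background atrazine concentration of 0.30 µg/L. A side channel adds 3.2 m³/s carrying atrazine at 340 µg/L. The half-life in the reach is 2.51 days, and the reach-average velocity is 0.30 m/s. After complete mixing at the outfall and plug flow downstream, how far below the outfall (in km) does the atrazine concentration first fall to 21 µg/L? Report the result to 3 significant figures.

51.0 km

Conservation of mass: C = (27.10·0.3000 + 3.200·340.0) / 30.30 = 1096/30.30 = 36.18 µg/L.
Half-life 2.51 d → k = ln 2 / 2.51 = 0.2762 d⁻¹.
Set 36.18·exp(−k·t) = 21 → t = ln(36.18/21)/k = 170200 s = 47.27 h.
Distance = v·t = 0.30·170200 = 51050 m = 51.05 km.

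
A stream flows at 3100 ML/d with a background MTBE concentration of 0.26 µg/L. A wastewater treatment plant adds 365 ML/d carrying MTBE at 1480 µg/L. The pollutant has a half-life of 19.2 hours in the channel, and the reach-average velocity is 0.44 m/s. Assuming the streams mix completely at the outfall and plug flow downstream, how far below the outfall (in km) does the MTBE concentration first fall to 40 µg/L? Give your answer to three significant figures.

59.8 km

Mass balance: C = (3100·0.2600 + 365.0·1480) / 3465 = 541000/3465 = 156.1 µg/L.
Half-life 19.2 h → k = ln 2 / 19.2 = 0.03610 h⁻¹ = 0.8664 d⁻¹.
Set 156.1·exp(−k·t) = 40 → t = ln(156.1/40)/k = 135800 s = 37.72 h.
Distance = v·t = 0.44·135800 = 59750 m = 59.75 km.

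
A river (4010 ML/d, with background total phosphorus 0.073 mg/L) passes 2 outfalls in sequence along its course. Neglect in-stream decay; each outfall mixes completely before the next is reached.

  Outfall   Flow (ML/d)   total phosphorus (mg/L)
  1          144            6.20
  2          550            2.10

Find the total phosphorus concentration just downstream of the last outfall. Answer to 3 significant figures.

Below outfall 1: Q → 4154 ML/d, C = (4010·0.07300 + 144.0·6.200)/4154 = 0.2854 mg/L.
Below outfall 2: Q → 4704 ML/d, C = (4154·0.2854 + 550.0·2.100)/4704 = 0.4976 mg/L.

0.498 mg/L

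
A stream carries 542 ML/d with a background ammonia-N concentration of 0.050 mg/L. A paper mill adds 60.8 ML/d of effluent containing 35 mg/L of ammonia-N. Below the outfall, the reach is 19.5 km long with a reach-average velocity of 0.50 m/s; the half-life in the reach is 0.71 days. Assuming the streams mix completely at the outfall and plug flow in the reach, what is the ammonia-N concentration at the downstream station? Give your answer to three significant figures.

Mixed concentration C = ΣQC/ΣQ = (542.0·0.05000 + 60.80·35.00) / 602.8 = 2155/602.8 = 3.575 mg/L.
Travel time t = 19.5·1000 / 0.50 = 39000 s = 10.83 h.
Half-life 0.71 d → k = ln 2 / 0.71 = 0.9763 d⁻¹.
First-order decay: C = 3.575·exp(−k·t) = 3.575·0.6436 = 2.301 mg/L.

2.30 mg/L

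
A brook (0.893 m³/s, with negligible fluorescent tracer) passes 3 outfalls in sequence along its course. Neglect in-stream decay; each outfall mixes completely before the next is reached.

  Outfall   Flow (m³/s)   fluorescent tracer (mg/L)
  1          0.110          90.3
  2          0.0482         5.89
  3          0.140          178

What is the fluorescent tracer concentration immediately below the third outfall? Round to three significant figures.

Below outfall 1: Q → 1.003 m³/s, C = (0.8930·0 + 0.1100·90.30)/1.003 = 9.903 mg/L.
Below outfall 2: Q → 1.051 m³/s, C = (1.003·9.903 + 0.04820·5.890)/1.051 = 9.719 mg/L.
Below outfall 3: Q → 1.191 m³/s, C = (1.051·9.719 + 0.1400·178.0)/1.191 = 29.50 mg/L.

29.5 mg/L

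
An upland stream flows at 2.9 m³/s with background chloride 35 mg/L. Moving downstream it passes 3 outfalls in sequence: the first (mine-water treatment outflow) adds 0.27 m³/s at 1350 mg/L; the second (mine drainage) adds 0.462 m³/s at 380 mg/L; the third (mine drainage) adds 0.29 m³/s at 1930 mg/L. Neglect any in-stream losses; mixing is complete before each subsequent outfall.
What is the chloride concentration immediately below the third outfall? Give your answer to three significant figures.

Below outfall 1: Q → 3.170 m³/s, C = (2.900·35.00 + 0.2700·1350)/3.170 = 147.0 mg/L.
Below outfall 2: Q → 3.632 m³/s, C = (3.170·147.0 + 0.4620·380.0)/3.632 = 176.6 mg/L.
Below outfall 3: Q → 3.922 m³/s, C = (3.632·176.6 + 0.2900·1930)/3.922 = 306.3 mg/L.

306 mg/L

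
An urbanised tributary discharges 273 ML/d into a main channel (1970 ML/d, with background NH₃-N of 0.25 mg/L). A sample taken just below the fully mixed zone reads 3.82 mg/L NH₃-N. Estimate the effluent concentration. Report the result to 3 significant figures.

Mass balance: 1970·0.2500 + 273.0·Cₑ = 2243·3.820
→ Cₑ = (2243·3.820 − 1970·0.2500) / 273.0 = 29.58 mg/L.

29.6 mg/L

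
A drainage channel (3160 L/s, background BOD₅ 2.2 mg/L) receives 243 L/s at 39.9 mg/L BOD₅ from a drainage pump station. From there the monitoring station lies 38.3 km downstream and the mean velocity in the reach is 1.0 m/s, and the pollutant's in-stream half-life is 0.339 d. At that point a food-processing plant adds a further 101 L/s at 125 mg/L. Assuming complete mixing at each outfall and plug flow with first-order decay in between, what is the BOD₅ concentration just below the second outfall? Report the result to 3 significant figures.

Conservation of mass: C = (3160·2.200 + 243.0·39.90) / 3403 = 16650/3403 = 4.892 mg/L; combined flow 3403 L/s.
Travel time t = 38.3·1000 / 1.0 = 38300 s = 10.64 h.
Half-life 0.339 d → k = ln 2 / 0.339 = 2.045 d⁻¹.
After decay, C = 4.892 × e^(−kt) = 4.892 × 0.4040 = 1.976 mg/L.
Second outfall: C = (3403·1.976 + 101.0·125.0)/3504 = 5.522 mg/L.

5.52 mg/L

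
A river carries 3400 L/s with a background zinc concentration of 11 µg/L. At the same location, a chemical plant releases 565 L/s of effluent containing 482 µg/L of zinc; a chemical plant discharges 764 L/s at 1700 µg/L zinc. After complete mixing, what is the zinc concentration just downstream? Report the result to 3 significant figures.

Mass balance: C = (3400·11.00 + 565.0·482.0 + 764.0·1700) / 4729 = 1609000/4729 = 340.1 µg/L.

340 µg/L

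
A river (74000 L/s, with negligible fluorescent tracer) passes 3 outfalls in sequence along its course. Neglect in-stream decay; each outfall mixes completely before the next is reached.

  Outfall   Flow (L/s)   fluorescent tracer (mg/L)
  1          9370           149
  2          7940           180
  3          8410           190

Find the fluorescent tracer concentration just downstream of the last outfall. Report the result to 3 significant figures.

Outfall 1: combined Q = 83370 L/s; C = (74000·0 + 9370·149.0)/83370 = 16.75 mg/L.
Outfall 2: combined Q = 91310 L/s; C = (83370·16.75 + 7940·180.0)/91310 = 30.94 mg/L.
Outfall 3: combined Q = 99720 L/s; C = (91310·30.94 + 8410·190.0)/99720 = 44.36 mg/L.

44.4 mg/L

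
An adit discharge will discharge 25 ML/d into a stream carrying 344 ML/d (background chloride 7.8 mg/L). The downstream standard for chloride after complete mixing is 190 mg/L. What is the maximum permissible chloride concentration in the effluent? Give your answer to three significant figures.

2700 mg/L

At the limit, (Qr·Cr + Qe·Cₑ)/(Qr + Qe) = 190:
Cₑ = (369.0·190 − 344.0·7.800) / 25.00 = 2697 mg/L.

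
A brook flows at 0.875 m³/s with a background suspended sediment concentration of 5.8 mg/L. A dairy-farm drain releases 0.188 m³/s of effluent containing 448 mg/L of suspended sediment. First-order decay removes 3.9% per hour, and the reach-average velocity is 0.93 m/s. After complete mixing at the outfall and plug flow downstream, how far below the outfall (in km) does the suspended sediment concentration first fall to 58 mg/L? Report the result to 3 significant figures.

Conservation of mass: C = (0.8750·5.800 + 0.1880·448.0) / 1.063 = 89.30/1.063 = 84.01 mg/L.
3.9%/h lost → k = −ln(1 − 0.039) = 0.03978 h⁻¹.
Set 84.01·exp(−k·t) = 58 → t = ln(84.01/58)/k = 33520 s = 9.312 h.
Distance = v·t = 0.93·33520 = 31180 m = 31.18 km.

31.2 km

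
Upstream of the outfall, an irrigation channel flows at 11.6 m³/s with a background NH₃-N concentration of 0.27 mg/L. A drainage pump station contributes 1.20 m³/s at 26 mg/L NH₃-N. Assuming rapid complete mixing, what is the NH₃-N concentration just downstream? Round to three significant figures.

2.68 mg/L

After mixing, C = (11.60·0.2700 + 1.200·26.00) / 12.80 = 34.33/12.80 = 2.682 mg/L.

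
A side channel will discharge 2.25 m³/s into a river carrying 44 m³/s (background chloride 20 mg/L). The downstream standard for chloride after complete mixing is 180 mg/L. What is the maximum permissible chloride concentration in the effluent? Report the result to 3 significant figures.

At the limit, (Qr·Cr + Qe·Cₑ)/(Qr + Qe) = 180:
Cₑ = (46.25·180 − 44.00·20.00) / 2.250 = 3309 mg/L.

3310 mg/L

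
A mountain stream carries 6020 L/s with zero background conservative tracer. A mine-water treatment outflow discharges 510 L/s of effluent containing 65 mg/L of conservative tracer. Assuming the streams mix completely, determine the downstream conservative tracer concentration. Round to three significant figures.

Flow-weighted average: C = (6020·0 + 510.0·65.00) / 6530 = 33150/6530 = 5.077 mg/L.

5.08 mg/L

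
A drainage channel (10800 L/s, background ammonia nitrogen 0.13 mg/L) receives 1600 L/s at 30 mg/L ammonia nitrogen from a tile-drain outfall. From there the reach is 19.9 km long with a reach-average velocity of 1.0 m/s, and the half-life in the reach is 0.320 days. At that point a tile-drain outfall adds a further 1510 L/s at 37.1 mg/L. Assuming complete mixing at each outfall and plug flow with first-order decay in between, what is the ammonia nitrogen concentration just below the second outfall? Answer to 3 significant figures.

Flow-weighted average: C = (10800·0.1300 + 1600·30.00) / 12400 = 49400/12400 = 3.984 mg/L; combined flow 12400 L/s.
Travel time t = 19.9·1000 / 1.0 = 19900 s = 5.528 h.
Half-life 0.320 d → k = ln 2 / 0.320 = 2.166 d⁻¹.
After decay, C = 3.984 × e^(−kt) = 3.984 × 0.6072 = 2.419 mg/L.
At the second outfall, C = (12400·2.419 + 1510·37.10) / (12400 + 1510) = 6.184 mg/L.

6.18 mg/L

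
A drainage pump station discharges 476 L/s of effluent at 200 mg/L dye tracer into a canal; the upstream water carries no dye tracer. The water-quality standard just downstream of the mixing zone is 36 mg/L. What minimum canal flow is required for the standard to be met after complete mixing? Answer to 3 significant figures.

Set C_mix = 36: (Q·0 + 476.0·200.0) / (Q + 476.0) = 36
→ Q = 476.0·(200.0 − 36)/(36 − 0) = 2168 L/s.

2170 L/s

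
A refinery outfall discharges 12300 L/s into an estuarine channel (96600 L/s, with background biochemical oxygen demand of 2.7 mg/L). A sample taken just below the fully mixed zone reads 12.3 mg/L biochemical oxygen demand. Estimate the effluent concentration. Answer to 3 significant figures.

Mass balance: 96600·2.700 + 12300·Cₑ = 108900·12.30
→ Cₑ = (108900·12.30 − 96600·2.700) / 12300 = 87.70 mg/L.

87.7 mg/L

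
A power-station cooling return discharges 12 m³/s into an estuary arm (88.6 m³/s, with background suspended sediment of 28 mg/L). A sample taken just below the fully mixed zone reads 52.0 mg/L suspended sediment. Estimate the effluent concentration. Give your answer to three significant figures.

Mass balance: 88.60·28.00 + 12.00·Cₑ = 100.6·52.00
→ Cₑ = (100.6·52.00 − 88.60·28.00) / 12.00 = 229.2 mg/L.

229 mg/L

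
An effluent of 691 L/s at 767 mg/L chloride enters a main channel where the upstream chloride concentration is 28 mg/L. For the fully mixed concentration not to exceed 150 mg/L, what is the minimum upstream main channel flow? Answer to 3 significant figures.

Set C_mix = 150: (Q·28.00 + 691.0·767.0) / (Q + 691.0) = 150
→ Q = 691.0·(767.0 − 150)/(150 − 28.00) = 3495 L/s.

3490 L/s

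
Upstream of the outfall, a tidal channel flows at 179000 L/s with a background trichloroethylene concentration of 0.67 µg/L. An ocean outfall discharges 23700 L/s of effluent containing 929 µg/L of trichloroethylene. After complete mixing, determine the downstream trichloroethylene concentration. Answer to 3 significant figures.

After mixing, C = (179000·0.6700 + 23700·929.0) / 202700 = 22140000/202700 = 109.2 µg/L.

109 µg/L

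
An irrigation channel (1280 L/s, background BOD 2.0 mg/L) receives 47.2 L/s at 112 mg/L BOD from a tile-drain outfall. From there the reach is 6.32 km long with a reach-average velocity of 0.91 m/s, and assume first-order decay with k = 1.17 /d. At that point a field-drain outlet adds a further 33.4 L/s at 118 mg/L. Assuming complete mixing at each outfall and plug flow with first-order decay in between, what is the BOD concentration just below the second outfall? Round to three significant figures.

After mixing, C = (1280·2.000 + 47.20·112.0) / 1327 = 7846/1327 = 5.912 mg/L; combined flow 1327 L/s.
Travel time t = 6.32·1000 / 0.91 = 6945 s = 1.929 h.
After decay, C = 5.912 × e^(−kt) = 5.912 × 0.9102 = 5.381 mg/L.
Second outfall: C = (1327·5.381 + 33.40·118.0)/1361 = 8.146 mg/L.

8.15 mg/L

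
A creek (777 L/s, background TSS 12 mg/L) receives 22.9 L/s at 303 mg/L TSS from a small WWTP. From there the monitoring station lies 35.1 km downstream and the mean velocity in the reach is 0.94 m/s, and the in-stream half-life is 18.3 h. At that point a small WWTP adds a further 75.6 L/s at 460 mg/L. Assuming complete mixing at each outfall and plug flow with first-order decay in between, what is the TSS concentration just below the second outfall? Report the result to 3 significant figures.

52.3 mg/L

After mixing, C = (777.0·12.00 + 22.90·303.0) / 799.9 = 16260/799.9 = 20.33 mg/L; combined flow 799.9 L/s.
Travel time t = 35.1·1000 / 0.94 = 37340 s = 10.37 h.
Half-life 18.3 h → k = ln 2 / 18.3 = 0.03788 h⁻¹ = 0.9090 d⁻¹.
Applying C = C₀e^(−kt): 20.33 × 0.6751 = 13.73 mg/L.
Second outfall: C = (799.9·13.73 + 75.60·460.0)/875.5 = 52.26 mg/L.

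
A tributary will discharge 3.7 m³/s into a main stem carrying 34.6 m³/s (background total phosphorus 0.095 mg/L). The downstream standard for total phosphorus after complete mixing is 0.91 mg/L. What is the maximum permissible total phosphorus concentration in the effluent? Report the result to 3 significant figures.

At the limit, (Qr·Cr + Qe·Cₑ)/(Qr + Qe) = 0.91:
Cₑ = (38.30·0.91 − 34.60·0.09500) / 3.700 = 8.531 mg/L.

8.53 mg/L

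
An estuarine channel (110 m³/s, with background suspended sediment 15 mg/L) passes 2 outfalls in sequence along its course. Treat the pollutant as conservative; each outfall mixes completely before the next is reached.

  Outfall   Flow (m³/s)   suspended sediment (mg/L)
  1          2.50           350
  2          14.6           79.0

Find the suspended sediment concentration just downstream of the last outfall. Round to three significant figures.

Outfall 1: combined Q = 112.5 m³/s; C = (110.0·15.00 + 2.500·350.0)/112.5 = 22.44 mg/L.
Outfall 2: combined Q = 127.1 m³/s; C = (112.5·22.44 + 14.60·79.00)/127.1 = 28.94 mg/L.

28.9 mg/L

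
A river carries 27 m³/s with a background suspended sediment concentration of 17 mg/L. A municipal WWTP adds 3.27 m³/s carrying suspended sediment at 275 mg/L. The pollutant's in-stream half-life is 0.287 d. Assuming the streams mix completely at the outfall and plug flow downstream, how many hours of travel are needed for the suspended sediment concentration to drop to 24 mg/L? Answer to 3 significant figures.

6.22 h

Mass balance: C = (27.00·17.00 + 3.270·275.0) / 30.27 = 1358/30.27 = 44.87 mg/L.
Half-life 0.287 d → k = ln 2 / 0.287 = 2.415 d⁻¹.
44.87·exp(−k·t) = 24 → t = ln(44.87/24)/k = 22390 s = 6.218 h.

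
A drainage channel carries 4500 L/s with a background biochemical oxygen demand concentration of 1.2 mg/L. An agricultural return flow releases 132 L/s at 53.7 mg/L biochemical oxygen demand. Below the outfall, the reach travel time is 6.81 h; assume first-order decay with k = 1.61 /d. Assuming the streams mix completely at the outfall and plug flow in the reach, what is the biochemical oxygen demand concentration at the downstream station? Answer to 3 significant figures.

1.71 mg/L

Conservation of mass: C = (4500·1.200 + 132.0·53.70) / 4632 = 12490/4632 = 2.696 mg/L.
Applying C = C₀e^(−kt): 2.696 × 0.6333 = 1.707 mg/L.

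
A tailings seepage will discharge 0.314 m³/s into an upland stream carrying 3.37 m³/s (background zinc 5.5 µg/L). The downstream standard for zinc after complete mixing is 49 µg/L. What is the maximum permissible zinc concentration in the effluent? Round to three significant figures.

516 µg/L

At the limit, (Qr·Cr + Qe·Cₑ)/(Qr + Qe) = 49:
Cₑ = (3.684·49 − 3.370·5.500) / 0.3140 = 515.9 µg/L.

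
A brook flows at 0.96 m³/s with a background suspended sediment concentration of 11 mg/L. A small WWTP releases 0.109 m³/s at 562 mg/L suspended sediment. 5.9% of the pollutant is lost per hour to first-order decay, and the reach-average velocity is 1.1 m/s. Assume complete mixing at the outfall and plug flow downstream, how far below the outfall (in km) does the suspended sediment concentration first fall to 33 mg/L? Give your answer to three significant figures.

Flow-weighted average: C = (0.9600·11.00 + 0.1090·562.0) / 1.069 = 71.82/1.069 = 67.18 mg/L.
5.9%/h lost → k = −ln(1 − 0.059) = 0.06081 h⁻¹.
Set 67.18·exp(−k·t) = 33 → t = ln(67.18/33)/k = 42080 s = 11.69 h.
Distance = v·t = 1.1·42080 = 46290 m = 46.29 km.

46.3 km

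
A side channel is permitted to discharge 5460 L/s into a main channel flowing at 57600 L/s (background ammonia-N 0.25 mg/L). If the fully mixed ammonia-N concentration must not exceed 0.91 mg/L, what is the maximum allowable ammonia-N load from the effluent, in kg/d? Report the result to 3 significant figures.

Mass balance at the limit: 57600·0.2500 + 5460·Cₑ = 63060·0.91 → Cₑ = 7.873 mg/L.
5460 L/s = 5.460 m³/s. Load = 5.460 m³/s × 7.873 g/m³ × 86 400 s/d = 3714 kg/d.

3710 kg/d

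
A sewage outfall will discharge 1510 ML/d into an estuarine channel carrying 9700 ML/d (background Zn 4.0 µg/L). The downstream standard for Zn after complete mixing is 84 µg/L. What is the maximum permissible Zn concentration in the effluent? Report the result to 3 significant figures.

At the limit, (Qr·Cr + Qe·Cₑ)/(Qr + Qe) = 84:
Cₑ = (11210·84 − 9700·4.000) / 1510 = 597.9 µg/L.

598 µg/L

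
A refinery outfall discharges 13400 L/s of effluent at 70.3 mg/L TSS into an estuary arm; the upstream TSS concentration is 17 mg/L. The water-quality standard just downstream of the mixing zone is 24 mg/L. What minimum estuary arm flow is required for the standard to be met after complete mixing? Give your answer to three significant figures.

88600 L/s

Set C_mix = 24: (Q·17.00 + 13400·70.30) / (Q + 13400) = 24
→ Q = 13400·(70.30 − 24)/(24 − 17.00) = 88630 L/s.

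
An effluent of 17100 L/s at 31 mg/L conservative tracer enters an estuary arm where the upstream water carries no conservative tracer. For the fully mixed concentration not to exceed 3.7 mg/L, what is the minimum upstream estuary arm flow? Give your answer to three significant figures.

126000 L/s

Set C_mix = 3.7: (Q·0 + 17100·31.00) / (Q + 17100) = 3.7
→ Q = 17100·(31.00 − 3.7)/(3.7 − 0) = 126200 L/s.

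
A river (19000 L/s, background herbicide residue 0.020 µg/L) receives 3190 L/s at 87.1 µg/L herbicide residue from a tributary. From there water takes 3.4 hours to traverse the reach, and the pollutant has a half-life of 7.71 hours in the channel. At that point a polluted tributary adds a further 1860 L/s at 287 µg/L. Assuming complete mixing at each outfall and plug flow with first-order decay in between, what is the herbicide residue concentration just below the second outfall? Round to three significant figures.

Conservation of mass: C = (19000·0.02000 + 3190·87.10) / 22190 = 278200/22190 = 12.54 µg/L; combined flow 22190 L/s.
Half-life 7.71 h → k = ln 2 / 7.71 = 0.08990 h⁻¹ = 2.158 d⁻¹.
After decay, C = 12.54 × e^(−kt) = 12.54 × 0.7366 = 9.236 µg/L.
Second outfall: C = (22190·9.236 + 1860·287.0)/24050 = 30.72 µg/L.

30.7 µg/L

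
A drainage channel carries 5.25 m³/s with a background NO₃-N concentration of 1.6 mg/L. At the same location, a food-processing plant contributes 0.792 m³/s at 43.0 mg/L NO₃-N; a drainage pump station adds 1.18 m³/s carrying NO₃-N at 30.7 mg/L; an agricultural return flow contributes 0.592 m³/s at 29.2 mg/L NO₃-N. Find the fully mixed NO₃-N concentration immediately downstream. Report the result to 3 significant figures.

12.3 mg/L

Flow-weighted average: C = (5.250·1.600 + 0.7920·43.00 + 1.180·30.70 + 0.5920·29.20) / 7.814 = 95.97/7.814 = 12.28 mg/L.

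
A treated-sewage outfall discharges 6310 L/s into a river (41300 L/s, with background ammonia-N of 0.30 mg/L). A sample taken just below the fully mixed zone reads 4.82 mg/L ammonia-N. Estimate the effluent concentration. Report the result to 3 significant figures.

34.4 mg/L

Mass balance: 41300·0.3000 + 6310·Cₑ = 47610·4.820
→ Cₑ = (47610·4.820 − 41300·0.3000) / 6310 = 34.40 mg/L.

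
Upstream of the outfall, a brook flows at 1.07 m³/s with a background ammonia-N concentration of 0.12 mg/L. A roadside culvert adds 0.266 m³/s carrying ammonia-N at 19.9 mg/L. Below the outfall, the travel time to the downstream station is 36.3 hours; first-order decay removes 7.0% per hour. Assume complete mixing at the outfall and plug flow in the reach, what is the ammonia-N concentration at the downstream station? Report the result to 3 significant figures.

0.291 mg/L

Conservation of mass: C = (1.070·0.1200 + 0.2660·19.90) / 1.336 = 5.422/1.336 = 4.058 mg/L.
7.0%/h lost → k = −ln(1 − 0.07) = 0.07257 h⁻¹.
After decay, C = 4.058 × e^(−kt) = 4.058 × 0.07177 = 0.2913 mg/L.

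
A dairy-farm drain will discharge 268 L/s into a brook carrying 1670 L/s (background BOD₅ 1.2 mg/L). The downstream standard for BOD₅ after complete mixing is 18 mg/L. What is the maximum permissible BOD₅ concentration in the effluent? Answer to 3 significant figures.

At the limit, (Qr·Cr + Qe·Cₑ)/(Qr + Qe) = 18:
Cₑ = (1938·18 − 1670·1.200) / 268.0 = 122.7 mg/L.

123 mg/L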